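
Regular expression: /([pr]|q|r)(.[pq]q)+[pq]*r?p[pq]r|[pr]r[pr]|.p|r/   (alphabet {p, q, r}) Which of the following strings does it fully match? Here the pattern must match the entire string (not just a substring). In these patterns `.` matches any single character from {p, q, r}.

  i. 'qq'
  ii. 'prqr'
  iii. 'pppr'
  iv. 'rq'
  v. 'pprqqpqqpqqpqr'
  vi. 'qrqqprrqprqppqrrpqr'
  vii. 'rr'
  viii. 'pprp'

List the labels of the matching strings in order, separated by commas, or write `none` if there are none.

i → no match
ii → no match
iii → no match
iv → no match
v → no match
vi → no match
vii → no match
viii → no match

none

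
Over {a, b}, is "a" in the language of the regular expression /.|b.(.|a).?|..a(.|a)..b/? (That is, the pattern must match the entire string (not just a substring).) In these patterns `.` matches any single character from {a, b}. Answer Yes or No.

Yes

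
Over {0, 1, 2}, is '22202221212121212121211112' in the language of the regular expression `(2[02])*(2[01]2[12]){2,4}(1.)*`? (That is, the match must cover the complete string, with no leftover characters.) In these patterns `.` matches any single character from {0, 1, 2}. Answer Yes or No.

Yes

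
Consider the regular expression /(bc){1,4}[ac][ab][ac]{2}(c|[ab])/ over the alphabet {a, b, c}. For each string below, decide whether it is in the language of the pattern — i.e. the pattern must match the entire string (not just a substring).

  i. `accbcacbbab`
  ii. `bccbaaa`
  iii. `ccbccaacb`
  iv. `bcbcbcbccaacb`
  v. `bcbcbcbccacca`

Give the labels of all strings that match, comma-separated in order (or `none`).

i → no match — must start with `bc`
ii → match
iii → no match — must start with `bc`
iv → match
v → match

ii, iv, v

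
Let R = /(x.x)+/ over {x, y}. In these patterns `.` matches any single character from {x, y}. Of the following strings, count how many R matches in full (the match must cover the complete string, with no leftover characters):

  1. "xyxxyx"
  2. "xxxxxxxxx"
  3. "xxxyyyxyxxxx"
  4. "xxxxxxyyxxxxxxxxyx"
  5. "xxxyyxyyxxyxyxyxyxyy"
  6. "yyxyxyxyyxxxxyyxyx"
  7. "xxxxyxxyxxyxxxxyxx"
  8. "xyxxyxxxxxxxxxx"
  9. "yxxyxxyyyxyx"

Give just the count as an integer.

1 → match
2 → match
3 → no match
4 → no match
5 → no match — must end with "x"
6 → no match — must start with "x"
7 → no match
8 → match
9 → no match — must start with "x"
Total matched: 3

3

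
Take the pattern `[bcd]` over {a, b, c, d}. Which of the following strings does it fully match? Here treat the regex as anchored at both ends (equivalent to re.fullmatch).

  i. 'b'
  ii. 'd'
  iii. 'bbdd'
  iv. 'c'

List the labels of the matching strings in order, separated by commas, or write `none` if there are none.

i, ii, iv

i → match
ii → match
iii → no match
iv → match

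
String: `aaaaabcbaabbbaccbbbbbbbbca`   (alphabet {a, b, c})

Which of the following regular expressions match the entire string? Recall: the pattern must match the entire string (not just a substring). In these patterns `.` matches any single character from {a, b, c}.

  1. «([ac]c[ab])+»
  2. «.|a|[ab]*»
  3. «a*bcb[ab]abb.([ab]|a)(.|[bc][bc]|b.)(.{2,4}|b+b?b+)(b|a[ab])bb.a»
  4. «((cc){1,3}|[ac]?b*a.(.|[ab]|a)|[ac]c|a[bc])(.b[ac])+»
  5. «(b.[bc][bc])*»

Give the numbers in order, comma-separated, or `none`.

1 → no match
2 → no match
3 → match
4 → no match
5 → no match

3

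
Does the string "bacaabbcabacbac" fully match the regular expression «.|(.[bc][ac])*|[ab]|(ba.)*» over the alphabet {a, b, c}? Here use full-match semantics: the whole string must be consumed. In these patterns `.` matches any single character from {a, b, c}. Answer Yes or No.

No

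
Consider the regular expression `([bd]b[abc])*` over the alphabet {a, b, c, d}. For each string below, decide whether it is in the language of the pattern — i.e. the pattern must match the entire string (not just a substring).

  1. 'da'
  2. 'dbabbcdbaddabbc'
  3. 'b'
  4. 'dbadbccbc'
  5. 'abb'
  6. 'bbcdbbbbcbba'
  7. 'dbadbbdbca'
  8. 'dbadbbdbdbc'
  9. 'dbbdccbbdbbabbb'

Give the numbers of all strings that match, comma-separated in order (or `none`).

1 → no match
2 → no match
3 → no match
4 → no match
5 → no match
6 → match
7 → no match
8 → no match
9 → no match

6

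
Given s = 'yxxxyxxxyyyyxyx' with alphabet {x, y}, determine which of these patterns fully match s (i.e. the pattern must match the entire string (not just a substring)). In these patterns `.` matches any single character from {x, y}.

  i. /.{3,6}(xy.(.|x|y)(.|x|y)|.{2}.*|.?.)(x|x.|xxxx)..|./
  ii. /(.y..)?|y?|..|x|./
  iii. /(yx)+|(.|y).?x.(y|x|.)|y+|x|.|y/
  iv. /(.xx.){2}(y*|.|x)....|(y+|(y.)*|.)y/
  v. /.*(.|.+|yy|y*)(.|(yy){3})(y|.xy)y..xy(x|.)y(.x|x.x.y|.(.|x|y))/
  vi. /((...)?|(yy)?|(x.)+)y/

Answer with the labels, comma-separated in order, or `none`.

i → match
ii → no match
iii → no match
iv → match
v → no match
vi → no match — must end with 'y'

i, iv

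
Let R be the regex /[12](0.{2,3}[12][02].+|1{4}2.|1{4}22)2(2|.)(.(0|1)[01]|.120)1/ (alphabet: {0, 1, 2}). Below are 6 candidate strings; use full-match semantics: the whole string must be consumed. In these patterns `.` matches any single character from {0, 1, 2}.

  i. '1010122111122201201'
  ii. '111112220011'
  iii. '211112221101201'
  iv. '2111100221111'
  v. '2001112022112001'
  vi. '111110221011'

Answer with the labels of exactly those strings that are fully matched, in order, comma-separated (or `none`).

i → match
ii → no match
iii → no match
iv → no match
v → no match
vi → no match

i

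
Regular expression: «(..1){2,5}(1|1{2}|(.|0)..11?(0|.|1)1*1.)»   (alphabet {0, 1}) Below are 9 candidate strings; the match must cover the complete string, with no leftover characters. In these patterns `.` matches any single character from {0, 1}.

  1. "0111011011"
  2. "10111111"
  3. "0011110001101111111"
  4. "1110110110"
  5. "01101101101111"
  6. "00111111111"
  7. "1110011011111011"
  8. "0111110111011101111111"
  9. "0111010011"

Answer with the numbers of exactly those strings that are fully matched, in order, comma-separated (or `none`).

1, 2, 3, 5, 6, 7, 8, 9

1 → match
2 → match
3 → match
4 → no match
5 → match
6 → match
7 → match
8 → match
9 → match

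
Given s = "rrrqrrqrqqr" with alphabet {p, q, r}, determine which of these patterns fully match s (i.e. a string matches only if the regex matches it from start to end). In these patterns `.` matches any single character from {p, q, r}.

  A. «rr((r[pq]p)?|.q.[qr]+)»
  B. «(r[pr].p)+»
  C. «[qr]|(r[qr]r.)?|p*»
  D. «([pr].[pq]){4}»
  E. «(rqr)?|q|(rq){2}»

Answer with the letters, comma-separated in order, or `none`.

A → match
B → no match — must end with "p"
C → no match
D → no match
E → no match

A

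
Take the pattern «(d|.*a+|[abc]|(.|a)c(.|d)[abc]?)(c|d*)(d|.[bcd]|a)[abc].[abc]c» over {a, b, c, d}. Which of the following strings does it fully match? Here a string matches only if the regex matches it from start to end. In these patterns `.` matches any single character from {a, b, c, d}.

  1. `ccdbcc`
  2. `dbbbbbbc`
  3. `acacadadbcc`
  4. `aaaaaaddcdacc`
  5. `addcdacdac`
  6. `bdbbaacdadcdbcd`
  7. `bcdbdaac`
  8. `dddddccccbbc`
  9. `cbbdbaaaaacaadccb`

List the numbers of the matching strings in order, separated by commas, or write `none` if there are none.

none

1 → no match
2 → no match
3 → no match
4 → no match
5 → no match
6 → no match — must end with `c`
7 → no match
8 → no match
9 → no match — must end with `c`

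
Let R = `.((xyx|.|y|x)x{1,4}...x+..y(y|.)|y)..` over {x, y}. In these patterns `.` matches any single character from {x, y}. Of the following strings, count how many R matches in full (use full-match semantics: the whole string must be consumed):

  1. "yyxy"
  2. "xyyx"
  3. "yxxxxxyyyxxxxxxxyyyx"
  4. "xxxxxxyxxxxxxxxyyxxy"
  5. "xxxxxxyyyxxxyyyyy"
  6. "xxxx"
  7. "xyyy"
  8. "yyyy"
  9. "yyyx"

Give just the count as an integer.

8

1. "yyxy" → match
2. "xyyx" → match
3 → match
4 → match
5 → match
6. "xxxx" → no match
7. "xyyy" → match
8. "yyyy" → match
9. "yyyx" → match
Total matched: 8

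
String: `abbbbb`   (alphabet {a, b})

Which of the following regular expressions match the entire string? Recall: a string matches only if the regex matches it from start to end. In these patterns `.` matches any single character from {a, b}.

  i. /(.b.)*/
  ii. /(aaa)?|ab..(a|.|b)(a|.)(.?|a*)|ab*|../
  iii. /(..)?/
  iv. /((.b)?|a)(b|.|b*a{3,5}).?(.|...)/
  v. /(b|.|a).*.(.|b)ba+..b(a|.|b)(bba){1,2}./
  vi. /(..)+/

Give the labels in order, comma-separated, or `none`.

i → match
ii → match
iii → no match
iv → match
v → no match
vi → match

i, ii, iv, vi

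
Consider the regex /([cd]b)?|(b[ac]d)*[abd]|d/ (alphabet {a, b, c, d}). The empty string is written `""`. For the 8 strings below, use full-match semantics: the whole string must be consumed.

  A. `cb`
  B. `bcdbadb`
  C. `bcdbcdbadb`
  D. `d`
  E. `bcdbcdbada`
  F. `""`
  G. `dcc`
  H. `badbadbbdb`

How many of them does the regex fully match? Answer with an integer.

6

A. `cb` → match
B. `bcdbadb` → match
C. `bcdbcdbadb` → match
D. `d` → match
E. `bcdbcdbada` → match
F. `""` → match
G. `dcc` → no match
H. `badbadbbdb` → no match
Total matched: 6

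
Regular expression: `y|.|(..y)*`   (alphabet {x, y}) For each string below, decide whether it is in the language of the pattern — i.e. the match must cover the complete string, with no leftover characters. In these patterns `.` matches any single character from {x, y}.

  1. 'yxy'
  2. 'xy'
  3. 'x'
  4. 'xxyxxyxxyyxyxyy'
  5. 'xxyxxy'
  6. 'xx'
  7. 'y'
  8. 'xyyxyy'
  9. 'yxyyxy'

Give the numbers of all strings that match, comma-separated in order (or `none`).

1, 3, 4, 5, 7, 8, 9

1 → match
2 → no match
3 → match
4 → match
5 → match
6 → no match
7 → match
8 → match
9 → match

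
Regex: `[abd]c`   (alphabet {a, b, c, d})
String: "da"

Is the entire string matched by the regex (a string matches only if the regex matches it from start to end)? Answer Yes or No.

No

Every match must end with "c", but "da" does not.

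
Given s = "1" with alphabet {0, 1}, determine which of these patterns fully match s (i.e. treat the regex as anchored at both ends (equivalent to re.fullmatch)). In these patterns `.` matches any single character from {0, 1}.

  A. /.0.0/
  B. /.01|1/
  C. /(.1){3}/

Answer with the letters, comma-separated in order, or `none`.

B

A → no match — must end with "0"
B → match
C → no match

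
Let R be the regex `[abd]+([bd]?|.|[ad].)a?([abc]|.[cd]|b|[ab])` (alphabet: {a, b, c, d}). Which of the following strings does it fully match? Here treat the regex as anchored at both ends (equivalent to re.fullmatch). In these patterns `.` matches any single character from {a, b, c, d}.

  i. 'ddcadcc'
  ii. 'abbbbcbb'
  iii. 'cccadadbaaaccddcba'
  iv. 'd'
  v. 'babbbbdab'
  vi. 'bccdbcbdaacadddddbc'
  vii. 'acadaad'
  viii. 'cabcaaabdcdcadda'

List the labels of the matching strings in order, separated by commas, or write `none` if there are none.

i → no match
ii → no match
iii → no match
iv → no match
v → match
vi → no match
vii → no match
viii → no match

v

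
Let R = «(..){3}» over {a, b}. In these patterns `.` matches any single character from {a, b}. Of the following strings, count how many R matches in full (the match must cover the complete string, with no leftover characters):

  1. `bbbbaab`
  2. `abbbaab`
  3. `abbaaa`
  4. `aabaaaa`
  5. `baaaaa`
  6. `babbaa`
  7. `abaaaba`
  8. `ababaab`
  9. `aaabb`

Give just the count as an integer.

3

1 → no match
2 → no match
3 → match
4 → no match
5 → match
6 → match
7 → no match
8 → no match
9 → no match
Total matched: 3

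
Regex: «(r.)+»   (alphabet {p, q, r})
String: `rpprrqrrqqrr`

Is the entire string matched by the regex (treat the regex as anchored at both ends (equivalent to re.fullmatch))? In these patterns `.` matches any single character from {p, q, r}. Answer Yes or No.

No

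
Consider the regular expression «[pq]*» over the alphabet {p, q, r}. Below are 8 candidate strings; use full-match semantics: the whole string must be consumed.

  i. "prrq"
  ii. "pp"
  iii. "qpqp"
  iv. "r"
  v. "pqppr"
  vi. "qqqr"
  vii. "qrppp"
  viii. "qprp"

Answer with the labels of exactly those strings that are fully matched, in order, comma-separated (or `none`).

ii, iii

i → no match
ii → match
iii → match
iv → no match
v → no match
vi → no match
vii → no match
viii → no match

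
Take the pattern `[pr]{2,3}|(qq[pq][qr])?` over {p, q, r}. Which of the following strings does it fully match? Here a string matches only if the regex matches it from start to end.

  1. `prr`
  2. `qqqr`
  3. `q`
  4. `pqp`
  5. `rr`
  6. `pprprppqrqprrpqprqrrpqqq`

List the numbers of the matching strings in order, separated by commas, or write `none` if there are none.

1, 2, 5

1 → match
2 → match
3 → no match
4 → no match
5 → match
6 → no match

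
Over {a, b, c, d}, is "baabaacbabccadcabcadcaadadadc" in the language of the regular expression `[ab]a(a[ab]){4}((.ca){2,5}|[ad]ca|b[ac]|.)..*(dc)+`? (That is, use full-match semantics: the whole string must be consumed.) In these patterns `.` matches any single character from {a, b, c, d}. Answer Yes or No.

No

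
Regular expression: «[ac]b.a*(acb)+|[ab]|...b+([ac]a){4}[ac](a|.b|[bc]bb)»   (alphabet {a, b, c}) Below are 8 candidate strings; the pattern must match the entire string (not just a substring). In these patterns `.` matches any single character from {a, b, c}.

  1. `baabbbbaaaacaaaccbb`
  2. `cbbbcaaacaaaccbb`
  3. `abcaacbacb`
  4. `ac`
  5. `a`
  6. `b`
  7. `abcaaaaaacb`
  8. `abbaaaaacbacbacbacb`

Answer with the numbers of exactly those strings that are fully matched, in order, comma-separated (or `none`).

1, 2, 3, 5, 6, 7, 8

1 → match
2 → match
3 → match
4 → no match
5 → match
6 → match
7 → match
8 → match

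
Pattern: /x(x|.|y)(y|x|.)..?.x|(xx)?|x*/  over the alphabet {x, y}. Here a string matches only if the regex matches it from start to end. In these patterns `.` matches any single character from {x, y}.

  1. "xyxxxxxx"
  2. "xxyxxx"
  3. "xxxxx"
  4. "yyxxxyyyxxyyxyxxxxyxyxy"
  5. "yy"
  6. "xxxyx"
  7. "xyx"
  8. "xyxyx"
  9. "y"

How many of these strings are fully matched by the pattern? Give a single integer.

1 → no match
2 → match
3 → match
4 → no match
5 → no match
6 → no match
7 → no match
8 → no match
9 → no match
Total matched: 2

2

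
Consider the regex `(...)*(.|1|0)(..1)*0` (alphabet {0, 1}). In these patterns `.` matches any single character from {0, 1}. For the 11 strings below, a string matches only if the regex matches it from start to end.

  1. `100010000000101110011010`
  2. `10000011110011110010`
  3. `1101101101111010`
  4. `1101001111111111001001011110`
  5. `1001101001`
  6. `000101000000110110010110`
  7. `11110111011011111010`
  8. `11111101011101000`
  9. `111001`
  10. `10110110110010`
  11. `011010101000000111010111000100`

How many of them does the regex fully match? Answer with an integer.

4

1 → no match
2 → match
3 → no match
4 → no match
5 → no match — must end with `0`
6 → no match
7 → match
8 → match
9 → no match — must end with `0`
10 → match
11 → no match
Total matched: 4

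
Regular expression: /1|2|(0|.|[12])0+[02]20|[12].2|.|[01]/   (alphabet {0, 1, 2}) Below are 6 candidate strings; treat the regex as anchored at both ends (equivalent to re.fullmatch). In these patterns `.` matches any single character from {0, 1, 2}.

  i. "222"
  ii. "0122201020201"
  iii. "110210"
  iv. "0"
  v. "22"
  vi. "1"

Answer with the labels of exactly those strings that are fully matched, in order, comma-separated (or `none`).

i → match
ii → no match
iii → no match
iv → match
v → no match
vi → match

i, iv, vi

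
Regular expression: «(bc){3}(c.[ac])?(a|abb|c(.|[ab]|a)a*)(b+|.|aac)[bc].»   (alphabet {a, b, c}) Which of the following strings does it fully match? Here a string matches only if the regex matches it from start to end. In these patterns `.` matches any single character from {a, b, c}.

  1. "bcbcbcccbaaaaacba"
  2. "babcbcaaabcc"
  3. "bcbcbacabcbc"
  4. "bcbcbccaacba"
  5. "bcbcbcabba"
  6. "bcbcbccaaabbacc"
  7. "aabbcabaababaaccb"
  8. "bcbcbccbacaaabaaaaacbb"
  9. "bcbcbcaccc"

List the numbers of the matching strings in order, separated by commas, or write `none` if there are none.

1 → no match
2 → no match — must start with "bc"
3 → no match
4 → match
5 → match
6 → match
7 → no match — must start with "bc"
8 → no match
9 → match

4, 5, 6, 9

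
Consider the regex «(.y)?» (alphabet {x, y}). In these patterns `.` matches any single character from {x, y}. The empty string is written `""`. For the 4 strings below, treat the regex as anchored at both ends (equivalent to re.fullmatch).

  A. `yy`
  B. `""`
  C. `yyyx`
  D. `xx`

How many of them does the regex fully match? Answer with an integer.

A. `yy` → match
B. `""` → match
C. `yyyx` → no match
D. `xx` → no match
Total matched: 2

2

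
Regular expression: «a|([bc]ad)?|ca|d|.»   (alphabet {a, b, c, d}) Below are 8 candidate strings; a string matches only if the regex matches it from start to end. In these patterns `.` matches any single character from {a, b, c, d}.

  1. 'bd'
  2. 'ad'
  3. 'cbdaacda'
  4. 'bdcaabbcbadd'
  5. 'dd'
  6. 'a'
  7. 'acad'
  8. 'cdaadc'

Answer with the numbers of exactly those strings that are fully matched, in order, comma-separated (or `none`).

1. 'bd' → no match
2. 'ad' → no match
3. 'cbdaacda' → no match
4. 'bdcaabbcbadd' → no match
5. 'dd' → no match
6. 'a' → match
7. 'acad' → no match
8. 'cdaadc' → no match

6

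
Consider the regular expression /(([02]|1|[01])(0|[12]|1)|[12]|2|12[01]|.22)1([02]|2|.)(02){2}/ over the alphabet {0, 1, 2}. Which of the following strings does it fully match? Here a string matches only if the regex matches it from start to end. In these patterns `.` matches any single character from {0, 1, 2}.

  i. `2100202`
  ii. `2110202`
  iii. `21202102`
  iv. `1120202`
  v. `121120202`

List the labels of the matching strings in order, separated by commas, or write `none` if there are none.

i, ii, iv, v

i → match
ii → match
iii → no match
iv → match
v → match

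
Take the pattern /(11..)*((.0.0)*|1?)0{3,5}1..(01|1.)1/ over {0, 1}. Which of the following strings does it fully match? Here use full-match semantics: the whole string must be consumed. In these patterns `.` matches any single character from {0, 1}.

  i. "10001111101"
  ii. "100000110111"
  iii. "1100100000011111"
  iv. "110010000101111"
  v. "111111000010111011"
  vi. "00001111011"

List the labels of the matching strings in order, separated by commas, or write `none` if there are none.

i → no match
ii → match
iii → no match
iv → match
v → no match
vi → no match

ii, iv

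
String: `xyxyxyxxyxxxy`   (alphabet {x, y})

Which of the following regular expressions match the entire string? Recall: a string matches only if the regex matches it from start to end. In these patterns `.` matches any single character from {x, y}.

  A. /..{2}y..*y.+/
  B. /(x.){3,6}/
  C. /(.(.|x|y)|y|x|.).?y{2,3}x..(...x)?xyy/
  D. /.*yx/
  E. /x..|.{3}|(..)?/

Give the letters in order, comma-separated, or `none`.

A → match
B → no match
C → no match — must end with `xyy`
D → no match — must end with `yx`
E → no match

A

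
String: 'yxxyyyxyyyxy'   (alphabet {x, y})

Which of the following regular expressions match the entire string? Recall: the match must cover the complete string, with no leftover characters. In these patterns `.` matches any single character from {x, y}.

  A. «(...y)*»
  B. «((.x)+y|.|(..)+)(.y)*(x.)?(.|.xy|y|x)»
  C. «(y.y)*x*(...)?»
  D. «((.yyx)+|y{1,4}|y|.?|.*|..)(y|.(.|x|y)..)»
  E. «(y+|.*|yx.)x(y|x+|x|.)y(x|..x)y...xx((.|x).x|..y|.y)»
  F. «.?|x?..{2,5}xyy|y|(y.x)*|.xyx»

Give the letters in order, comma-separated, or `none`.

A → match
B → no match
C → no match
D → match
E → no match
F → no match

A, D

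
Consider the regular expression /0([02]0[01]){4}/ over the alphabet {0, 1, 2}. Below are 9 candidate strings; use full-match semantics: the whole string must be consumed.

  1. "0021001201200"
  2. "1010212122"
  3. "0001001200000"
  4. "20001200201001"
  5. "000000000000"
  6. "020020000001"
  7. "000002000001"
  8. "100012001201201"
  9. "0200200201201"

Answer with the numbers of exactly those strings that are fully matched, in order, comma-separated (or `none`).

3, 9

1 → no match
2 → no match — must start with "0"
3 → match
4 → no match — must start with "0"
5 → no match
6 → no match
7 → no match
8 → no match — must start with "0"
9 → match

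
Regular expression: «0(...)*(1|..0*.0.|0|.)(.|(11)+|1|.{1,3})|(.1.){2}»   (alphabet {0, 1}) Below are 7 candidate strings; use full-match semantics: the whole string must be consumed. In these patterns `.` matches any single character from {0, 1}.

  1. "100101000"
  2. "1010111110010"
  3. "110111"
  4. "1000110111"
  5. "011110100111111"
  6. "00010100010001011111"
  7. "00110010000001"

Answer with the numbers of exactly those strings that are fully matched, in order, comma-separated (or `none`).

1 → no match
2 → no match
3 → match
4 → no match
5 → match
6 → match
7 → match

3, 5, 6, 7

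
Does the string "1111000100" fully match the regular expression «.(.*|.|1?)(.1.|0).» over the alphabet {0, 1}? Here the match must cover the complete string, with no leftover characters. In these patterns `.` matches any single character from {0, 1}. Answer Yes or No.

Yes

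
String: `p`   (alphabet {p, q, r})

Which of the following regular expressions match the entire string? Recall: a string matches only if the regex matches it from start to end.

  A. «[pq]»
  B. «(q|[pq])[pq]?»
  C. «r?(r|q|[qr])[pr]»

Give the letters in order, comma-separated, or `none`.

A, B

A → match
B → match
C → no match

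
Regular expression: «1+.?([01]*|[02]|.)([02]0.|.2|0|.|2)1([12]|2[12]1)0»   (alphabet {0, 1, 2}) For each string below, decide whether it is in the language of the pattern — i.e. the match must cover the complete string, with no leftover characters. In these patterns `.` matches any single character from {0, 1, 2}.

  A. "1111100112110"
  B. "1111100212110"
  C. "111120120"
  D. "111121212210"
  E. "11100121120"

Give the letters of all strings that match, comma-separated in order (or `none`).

A → match
B → match
C. "111120120" → match
D. "111121212210" → match
E. "11100121120" → no match

A, B, C, D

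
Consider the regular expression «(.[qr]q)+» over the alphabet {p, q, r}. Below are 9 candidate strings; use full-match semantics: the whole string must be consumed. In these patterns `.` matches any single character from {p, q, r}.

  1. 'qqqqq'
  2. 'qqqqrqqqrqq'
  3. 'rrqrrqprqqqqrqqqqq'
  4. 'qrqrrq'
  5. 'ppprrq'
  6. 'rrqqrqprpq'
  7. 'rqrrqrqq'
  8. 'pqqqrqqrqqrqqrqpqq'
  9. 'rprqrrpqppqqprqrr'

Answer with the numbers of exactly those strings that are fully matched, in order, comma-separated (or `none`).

3, 4, 8

1 → no match
2 → no match
3 → match
4 → match
5 → no match
6 → no match
7 → no match
8 → match
9 → no match — must end with 'q'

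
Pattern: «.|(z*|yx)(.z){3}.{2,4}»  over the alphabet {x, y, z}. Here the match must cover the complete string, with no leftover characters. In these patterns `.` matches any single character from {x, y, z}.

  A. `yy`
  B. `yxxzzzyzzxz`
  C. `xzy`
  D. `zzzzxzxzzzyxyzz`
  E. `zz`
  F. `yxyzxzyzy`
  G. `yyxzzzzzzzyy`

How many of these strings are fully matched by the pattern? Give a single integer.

A → no match
B → match
C → no match
D → no match
E → no match
F → no match
G → no match
Total matched: 1

1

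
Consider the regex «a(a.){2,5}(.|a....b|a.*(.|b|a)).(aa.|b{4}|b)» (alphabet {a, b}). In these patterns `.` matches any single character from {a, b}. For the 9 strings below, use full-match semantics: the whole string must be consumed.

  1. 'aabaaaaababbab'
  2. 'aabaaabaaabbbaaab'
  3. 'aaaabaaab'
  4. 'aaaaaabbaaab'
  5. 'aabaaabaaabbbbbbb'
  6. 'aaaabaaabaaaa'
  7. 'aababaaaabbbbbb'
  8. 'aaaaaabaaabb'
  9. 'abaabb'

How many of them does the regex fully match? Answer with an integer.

1 → match
2 → match
3 → match
4 → match
5 → match
6 → match
7 → match
8 → match
9 → no match — must start with 'aa'
Total matched: 8

8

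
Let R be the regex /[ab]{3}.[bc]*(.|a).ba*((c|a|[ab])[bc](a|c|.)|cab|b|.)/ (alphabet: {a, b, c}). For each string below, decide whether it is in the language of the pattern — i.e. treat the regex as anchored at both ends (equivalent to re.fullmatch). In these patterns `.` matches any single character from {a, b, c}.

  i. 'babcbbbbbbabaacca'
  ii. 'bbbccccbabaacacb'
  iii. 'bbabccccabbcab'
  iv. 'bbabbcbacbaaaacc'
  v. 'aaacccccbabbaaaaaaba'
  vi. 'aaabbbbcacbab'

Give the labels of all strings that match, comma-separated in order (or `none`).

i, iii, iv, v, vi

i → match
ii → no match
iii → match
iv → match
v → match
vi → match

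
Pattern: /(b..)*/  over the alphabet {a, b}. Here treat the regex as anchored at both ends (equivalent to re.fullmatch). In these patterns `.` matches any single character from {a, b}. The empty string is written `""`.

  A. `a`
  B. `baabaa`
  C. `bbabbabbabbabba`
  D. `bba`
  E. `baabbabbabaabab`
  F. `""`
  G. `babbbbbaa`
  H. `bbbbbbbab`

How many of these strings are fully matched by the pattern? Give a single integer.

7

A → no match
B → match
C → match
D → match
E → match
F → match
G → match
H → match
Total matched: 7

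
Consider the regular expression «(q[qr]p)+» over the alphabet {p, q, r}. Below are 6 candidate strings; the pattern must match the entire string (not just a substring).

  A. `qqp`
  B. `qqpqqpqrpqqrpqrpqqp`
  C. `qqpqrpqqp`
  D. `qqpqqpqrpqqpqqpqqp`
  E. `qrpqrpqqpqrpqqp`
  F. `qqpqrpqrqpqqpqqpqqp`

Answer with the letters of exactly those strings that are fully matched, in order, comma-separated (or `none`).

A → match
B → no match
C → match
D → match
E → match
F → no match

A, C, D, E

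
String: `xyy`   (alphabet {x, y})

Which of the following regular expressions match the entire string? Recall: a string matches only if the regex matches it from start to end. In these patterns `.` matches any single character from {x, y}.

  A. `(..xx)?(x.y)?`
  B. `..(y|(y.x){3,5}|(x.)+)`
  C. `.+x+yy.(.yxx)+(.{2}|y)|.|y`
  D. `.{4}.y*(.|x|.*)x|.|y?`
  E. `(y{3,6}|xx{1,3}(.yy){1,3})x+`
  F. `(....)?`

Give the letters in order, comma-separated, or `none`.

A → match
B → match
C → no match
D → no match
E → no match — must end with `x`
F → no match

A, B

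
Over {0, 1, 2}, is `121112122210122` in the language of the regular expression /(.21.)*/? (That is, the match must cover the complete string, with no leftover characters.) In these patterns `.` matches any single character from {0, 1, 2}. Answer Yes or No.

No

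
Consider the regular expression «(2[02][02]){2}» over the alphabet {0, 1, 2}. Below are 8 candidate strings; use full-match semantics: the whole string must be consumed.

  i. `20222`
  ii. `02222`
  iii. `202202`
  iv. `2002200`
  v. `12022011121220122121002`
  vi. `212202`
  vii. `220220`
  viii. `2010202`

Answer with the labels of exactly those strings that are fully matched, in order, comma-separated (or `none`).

iii, vii

i → no match
ii → no match — must start with `2`
iii → match
iv → no match
v → no match — must start with `2`
vi → no match
vii → match
viii → no match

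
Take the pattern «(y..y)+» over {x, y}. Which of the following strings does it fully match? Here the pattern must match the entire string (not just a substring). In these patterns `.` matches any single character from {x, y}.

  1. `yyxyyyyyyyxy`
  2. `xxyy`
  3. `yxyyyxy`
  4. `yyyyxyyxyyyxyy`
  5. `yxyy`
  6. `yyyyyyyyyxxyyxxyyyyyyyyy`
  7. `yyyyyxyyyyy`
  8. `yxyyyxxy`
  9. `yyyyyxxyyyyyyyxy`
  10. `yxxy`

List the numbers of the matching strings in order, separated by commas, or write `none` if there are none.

1, 5, 6, 8, 9, 10

1 → match
2 → no match — must start with `y`
3 → no match
4 → no match
5 → match
6 → match
7 → no match
8 → match
9 → match
10 → match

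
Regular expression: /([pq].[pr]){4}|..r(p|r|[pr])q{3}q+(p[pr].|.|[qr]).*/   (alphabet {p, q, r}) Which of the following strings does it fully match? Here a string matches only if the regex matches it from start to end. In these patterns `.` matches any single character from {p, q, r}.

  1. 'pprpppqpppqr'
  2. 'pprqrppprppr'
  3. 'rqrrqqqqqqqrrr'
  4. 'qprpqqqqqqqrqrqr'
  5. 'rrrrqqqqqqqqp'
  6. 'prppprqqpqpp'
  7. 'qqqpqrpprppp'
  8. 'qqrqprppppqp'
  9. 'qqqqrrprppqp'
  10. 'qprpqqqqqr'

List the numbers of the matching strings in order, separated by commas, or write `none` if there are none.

1, 2, 3, 4, 5, 6, 8, 10

1 → match
2 → match
3 → match
4 → match
5 → match
6 → match
7 → no match
8 → match
9 → no match
10 → match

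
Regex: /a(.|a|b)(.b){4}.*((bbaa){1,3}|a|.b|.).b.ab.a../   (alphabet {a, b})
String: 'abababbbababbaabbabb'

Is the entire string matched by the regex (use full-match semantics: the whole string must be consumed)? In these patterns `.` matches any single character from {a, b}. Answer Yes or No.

Yes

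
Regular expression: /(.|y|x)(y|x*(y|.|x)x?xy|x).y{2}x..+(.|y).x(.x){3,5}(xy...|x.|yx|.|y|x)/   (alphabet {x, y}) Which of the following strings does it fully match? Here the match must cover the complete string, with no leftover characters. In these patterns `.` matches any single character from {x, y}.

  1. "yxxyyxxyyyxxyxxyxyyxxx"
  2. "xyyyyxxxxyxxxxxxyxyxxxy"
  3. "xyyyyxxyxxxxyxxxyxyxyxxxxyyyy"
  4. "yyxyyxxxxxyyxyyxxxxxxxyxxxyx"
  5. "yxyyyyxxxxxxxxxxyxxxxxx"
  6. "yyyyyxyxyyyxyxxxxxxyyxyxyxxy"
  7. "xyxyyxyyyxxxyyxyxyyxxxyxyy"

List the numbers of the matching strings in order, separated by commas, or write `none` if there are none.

1 → no match
2 → match
3 → match
4 → match
5 → no match
6 → no match
7 → no match

2, 3, 4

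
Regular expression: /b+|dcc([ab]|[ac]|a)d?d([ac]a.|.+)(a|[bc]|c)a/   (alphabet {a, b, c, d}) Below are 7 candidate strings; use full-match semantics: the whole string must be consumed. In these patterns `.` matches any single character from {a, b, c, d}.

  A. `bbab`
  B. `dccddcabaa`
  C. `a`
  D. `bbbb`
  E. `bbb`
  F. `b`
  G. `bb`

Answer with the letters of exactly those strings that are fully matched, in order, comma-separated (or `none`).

A → no match
B → no match
C → no match
D → match
E → match
F → match
G → match

D, E, F, G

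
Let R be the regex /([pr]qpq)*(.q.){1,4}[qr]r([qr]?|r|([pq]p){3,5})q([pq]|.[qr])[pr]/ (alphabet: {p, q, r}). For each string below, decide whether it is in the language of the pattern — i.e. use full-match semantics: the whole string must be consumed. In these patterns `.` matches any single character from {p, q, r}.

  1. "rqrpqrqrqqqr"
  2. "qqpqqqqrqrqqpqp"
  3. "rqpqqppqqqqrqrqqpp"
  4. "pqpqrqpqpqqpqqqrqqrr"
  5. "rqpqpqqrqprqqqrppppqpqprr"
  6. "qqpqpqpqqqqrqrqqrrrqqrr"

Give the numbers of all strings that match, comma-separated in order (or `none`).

1, 3, 4, 5

1 → match
2 → no match
3 → match
4 → match
5 → match
6 → no match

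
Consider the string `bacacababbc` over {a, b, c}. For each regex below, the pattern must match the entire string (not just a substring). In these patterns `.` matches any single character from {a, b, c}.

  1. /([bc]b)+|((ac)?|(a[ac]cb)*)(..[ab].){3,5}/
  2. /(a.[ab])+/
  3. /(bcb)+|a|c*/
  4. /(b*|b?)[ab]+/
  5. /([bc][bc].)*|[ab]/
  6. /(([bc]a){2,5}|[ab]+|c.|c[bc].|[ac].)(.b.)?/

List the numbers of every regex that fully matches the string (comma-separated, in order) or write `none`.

6

1 → no match
2 → no match — must start with `a`
3 → no match
4 → no match
5 → no match
6 → match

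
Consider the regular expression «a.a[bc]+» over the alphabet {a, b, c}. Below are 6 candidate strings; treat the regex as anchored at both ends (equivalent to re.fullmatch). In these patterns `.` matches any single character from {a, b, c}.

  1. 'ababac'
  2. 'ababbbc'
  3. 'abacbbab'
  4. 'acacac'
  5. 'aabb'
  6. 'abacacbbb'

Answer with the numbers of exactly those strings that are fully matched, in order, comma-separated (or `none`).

1 → no match
2 → match
3 → no match
4 → no match
5 → no match
6 → no match

2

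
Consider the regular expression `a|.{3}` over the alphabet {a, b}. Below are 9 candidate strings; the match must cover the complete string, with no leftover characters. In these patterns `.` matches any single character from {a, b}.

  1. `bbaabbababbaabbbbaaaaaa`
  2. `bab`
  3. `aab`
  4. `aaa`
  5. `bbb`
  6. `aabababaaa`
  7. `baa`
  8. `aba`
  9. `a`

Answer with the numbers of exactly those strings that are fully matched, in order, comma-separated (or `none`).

2, 3, 4, 5, 7, 8, 9

1 → no match
2 → match
3 → match
4 → match
5 → match
6 → no match
7 → match
8 → match
9 → match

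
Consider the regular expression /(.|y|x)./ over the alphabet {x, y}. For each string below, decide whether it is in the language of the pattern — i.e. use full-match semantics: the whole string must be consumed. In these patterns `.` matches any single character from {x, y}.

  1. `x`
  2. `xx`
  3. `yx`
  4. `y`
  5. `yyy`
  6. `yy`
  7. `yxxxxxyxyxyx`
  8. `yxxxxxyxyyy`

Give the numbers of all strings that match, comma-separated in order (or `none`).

1 → no match
2 → match
3 → match
4 → no match
5 → no match
6 → match
7 → no match
8 → no match

2, 3, 6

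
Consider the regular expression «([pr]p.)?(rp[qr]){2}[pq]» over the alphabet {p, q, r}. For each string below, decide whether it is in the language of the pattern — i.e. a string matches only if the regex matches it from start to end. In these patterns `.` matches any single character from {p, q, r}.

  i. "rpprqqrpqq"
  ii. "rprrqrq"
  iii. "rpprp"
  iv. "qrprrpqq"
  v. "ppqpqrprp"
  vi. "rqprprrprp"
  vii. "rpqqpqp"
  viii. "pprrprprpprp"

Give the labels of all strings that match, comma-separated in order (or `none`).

i → no match
ii → no match
iii → no match
iv → no match
v → no match
vi → no match
vii → no match
viii → no match

none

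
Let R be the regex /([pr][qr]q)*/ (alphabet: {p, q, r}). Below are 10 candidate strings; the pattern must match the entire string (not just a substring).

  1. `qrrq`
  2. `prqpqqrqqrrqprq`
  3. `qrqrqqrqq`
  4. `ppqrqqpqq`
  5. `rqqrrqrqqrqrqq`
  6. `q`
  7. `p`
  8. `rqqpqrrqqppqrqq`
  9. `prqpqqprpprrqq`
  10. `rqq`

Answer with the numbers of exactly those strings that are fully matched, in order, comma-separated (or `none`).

2, 10

1. `qrrq` → no match
2 → match
3. `qrqrqqrqq` → no match
4. `ppqrqqpqq` → no match
5 → no match
6. `q` → no match
7. `p` → no match
8 → no match
9 → no match
10. `rqq` → match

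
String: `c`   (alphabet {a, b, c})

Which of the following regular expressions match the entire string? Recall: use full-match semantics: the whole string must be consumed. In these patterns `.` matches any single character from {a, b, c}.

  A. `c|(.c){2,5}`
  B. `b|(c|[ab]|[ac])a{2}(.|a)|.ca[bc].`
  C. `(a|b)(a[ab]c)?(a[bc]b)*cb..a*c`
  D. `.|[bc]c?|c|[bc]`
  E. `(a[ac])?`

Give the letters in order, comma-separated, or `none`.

A, D

A → match
B → no match
C → no match
D → match
E → no match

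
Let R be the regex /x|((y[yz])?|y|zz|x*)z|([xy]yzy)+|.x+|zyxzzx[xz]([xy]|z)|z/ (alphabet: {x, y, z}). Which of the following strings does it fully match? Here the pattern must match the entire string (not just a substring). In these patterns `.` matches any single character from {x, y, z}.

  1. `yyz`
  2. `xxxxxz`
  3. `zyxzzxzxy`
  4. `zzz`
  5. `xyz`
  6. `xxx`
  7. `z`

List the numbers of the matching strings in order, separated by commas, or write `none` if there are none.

1, 2, 4, 6, 7

1 → match
2 → match
3 → no match
4 → match
5 → no match
6 → match
7 → match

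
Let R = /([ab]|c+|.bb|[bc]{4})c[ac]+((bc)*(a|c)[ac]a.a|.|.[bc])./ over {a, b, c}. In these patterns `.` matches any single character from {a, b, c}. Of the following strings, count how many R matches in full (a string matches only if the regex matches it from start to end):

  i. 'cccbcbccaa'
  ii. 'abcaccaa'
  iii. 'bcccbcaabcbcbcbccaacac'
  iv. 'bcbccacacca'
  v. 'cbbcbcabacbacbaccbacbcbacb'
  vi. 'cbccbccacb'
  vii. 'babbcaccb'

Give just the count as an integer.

i → no match
ii → no match
iii → no match
iv → match
v → no match
vi → no match
vii → no match
Total matched: 1

1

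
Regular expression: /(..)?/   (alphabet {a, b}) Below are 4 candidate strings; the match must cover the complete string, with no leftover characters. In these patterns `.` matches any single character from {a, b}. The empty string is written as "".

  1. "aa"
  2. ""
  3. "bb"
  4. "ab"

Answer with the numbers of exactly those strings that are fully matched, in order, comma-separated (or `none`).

1 → match
2 → match
3 → match
4 → match

1, 2, 3, 4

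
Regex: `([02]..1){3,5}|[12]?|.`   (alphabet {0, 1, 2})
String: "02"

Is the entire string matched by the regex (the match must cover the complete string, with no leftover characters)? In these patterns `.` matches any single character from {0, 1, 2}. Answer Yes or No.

No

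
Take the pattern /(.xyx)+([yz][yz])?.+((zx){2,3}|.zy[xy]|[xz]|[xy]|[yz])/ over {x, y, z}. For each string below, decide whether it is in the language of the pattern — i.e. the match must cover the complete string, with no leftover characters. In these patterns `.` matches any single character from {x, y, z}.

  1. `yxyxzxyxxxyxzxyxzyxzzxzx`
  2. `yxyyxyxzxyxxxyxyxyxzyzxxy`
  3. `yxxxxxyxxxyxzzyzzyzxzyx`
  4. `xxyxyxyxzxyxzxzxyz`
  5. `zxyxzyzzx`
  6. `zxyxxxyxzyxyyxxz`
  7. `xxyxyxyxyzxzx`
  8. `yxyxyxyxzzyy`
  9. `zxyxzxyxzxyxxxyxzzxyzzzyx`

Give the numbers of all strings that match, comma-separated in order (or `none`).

1 → match
2 → no match
3 → no match
4 → match
5 → match
6 → match
7 → match
8 → match
9 → match

1, 4, 5, 6, 7, 8, 9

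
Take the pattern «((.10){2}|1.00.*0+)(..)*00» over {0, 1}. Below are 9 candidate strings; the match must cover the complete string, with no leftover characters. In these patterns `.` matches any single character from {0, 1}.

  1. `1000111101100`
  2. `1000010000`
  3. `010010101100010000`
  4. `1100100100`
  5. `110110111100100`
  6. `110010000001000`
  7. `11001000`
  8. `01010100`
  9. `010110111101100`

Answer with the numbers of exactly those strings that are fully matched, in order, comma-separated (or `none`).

1, 2, 3, 4, 6, 7

1 → match
2 → match
3 → match
4 → match
5 → no match
6 → match
7 → match
8 → no match
9 → no match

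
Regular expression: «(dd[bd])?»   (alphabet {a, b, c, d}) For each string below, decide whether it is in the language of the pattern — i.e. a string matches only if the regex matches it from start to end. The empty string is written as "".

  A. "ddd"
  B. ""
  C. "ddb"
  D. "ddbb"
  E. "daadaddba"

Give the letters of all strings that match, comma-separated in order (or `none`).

A → match
B → match
C → match
D → no match
E → no match

A, B, C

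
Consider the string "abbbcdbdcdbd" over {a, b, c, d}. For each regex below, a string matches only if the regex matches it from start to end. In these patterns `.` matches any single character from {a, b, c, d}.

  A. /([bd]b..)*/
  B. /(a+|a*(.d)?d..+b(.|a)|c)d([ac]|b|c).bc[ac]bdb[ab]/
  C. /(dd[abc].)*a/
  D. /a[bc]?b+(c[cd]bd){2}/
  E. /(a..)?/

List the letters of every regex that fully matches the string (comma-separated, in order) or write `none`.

D

A → no match
B → no match
C → no match — must end with "a"
D → match
E → no match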